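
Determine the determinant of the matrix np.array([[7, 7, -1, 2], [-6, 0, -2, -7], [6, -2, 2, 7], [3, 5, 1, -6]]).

380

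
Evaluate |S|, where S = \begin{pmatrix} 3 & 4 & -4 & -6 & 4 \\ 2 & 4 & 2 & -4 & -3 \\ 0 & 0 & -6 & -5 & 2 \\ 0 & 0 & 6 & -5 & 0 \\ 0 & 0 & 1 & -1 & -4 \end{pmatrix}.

|S| = -968

S is block upper-triangular with a 2×2 block and a 3×3 block on the diagonal, so its determinant equals the product of the determinants of the diagonal blocks.
det of the 2×2 block = 4
det of the 3×3 block = -242
det = (4)·(-242) = -968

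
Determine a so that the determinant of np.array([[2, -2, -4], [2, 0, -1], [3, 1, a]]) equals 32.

Expanding along the row containing a, det(B) is linear in a: det(B) = (4)·a + (0).
Set (4)·a + (0) = 32  ⇒  (4)·a = 32  ⇒  a = 8.

a = 8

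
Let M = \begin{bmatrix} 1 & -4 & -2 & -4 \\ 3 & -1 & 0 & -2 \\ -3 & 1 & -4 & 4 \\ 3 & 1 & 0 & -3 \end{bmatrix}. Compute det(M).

Expand along column 3 (it has 2 zeros):
  + (-2) · M_13   where M_13 = det([3 -1 -2; -3 1 4; 3 1 -3]) = -12
  + (-4) · M_33   where M_33 = det([1 -4 -4; 3 -1 -2; 3 1 -3]) = -31
det = (+1)·(-2)·(-12) + (+1)·(-4)·(-31) = 148

148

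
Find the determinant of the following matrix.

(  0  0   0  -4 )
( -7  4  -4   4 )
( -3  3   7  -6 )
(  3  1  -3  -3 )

832

Expand along row 1 (it has 3 zeros):
  − (-4) · M_14   where M_14 = det([-7 4 -4; -3 3 7; 3 1 -3]) = 208
det = (-1)·(-4)·(208) = 832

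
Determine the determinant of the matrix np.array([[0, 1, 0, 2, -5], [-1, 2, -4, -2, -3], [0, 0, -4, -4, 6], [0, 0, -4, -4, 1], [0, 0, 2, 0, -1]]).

The matrix is block upper-triangular with a 2×2 block and a 3×3 block on the diagonal, so its determinant equals the product of the determinants of the diagonal blocks.
det of the 2×2 block = 1
det of the 3×3 block = 40
det = (1)·(40) = 40

40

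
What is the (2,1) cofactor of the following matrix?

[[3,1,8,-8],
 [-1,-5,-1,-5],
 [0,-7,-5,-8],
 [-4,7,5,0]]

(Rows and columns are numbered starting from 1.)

The cofactor is 408.

Delete row 2 and column 1; the remaining 3×3 submatrix is [1 8 -8; -7 -5 -8; 7 5 0].
Its determinant is -408.
The cofactor carries sign (−1)^(2+1) = −1, so C_{2,1} = −(-408) = 408.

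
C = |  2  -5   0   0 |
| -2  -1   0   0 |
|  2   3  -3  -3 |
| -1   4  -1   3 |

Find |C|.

C is block lower-triangular with a 2×2 block and a 2×2 block on the diagonal, so its determinant equals the product of the determinants of the diagonal blocks.
det of the 2×2 block = -12
det of the 2×2 block = -12
det = (-12)·(-12) = 144

144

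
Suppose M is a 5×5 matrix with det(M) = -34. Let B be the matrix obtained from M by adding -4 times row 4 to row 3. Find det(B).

The determinant is -34.

Adding a multiple of one row to another leaves the determinant unchanged.
det(B) = (1)·(-34) = -34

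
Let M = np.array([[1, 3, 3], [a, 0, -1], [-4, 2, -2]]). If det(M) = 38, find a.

Expanding along the row containing a, det(M) is linear in a: det(M) = (12)·a + (14).
Set (12)·a + (14) = 38  ⇒  (12)·a = 24  ⇒  a = 2.

a = 2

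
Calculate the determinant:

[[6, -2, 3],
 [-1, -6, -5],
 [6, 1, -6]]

423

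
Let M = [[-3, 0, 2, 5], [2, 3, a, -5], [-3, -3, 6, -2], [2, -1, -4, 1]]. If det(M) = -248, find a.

4

Expanding along the row containing a, det(M) is linear in a: det(M) = (-60)·a + (-8).
Set (-60)·a + (-8) = -248  ⇒  (-60)·a = -240  ⇒  a = 4.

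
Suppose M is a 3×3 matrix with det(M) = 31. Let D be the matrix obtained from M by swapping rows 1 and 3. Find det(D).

Swapping two rows multiplies the determinant by −1.
det(D) = (-1)·(31) = -31

-31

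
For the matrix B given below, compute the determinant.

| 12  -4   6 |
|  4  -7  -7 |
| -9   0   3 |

-834

Expand along column 2:
  − (-4) · |4 -7; -9 3| = −(-4)·(12 − 63) = -204
  + (-7) · |12 6; -9 3| = (-7)·(36 − (-54)) = -630
Sum: (-204) + (-630) = -834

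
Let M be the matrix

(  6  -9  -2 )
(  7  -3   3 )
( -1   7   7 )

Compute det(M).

Expand along row 1:
  + 6 · |-3 3; 7 7| = 6·(-21 − 21) = -252
  − (-9) · |7 3; -1 7| = −(-9)·(49 − (-3)) = 468
  + (-2) · |7 -3; -1 7| = (-2)·(49 − 3) = -92
Sum: (-252) + (468) + (-92) = 124

124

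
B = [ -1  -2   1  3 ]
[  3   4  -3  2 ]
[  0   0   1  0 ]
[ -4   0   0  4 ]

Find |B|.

Expand along row 3 (it has 3 zeros):
  + (1) · M_33   where M_33 = det([-1 -2 3; 3 4 2; -4 0 4]) = 72
det = (+1)·(1)·(72) = 72

det(B) = 72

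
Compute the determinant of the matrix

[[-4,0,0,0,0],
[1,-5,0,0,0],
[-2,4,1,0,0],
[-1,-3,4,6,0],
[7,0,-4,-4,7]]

The determinant is 840.

The matrix is lower triangular, so the determinant is the product of the diagonal entries:
det = (-4) · (-5) · (1) · (6) · (7) = 840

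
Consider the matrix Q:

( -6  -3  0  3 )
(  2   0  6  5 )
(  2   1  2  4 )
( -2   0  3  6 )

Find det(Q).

Expand along column 2 (it has 2 zeros):
  − (-3) · M_12   where M_12 = det([2 6 5; 2 2 4; -2 3 6]) = -70
  − (1) · M_32   where M_32 = det([-6 0 3; 2 6 5; -2 3 6]) = -72
det = (-1)·(-3)·(-70) + (-1)·(1)·(-72) = -138

The determinant is -138.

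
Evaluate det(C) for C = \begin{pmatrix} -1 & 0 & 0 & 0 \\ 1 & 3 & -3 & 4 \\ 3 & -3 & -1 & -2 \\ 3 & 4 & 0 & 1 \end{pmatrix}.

-28

Expand along row 1 (it has 3 zeros):
  + (-1) · M_11   where M_11 = det([3 -3 4; -3 -1 -2; 4 0 1]) = 28
det = (+1)·(-1)·(28) = -28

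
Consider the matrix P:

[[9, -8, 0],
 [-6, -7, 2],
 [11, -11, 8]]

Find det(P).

|P| = -866

Expand along column 3:
  − 2 · |9 -8; 11 -11| = −2·(-99 − (-88)) = 22
  + 8 · |9 -8; -6 -7| = 8·(-63 − 48) = -888
Sum: (22) + (-888) = -866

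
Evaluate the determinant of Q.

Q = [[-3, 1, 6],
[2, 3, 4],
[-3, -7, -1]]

Expand along column 1:
  + (-3) · |3 4; -7 -1| = (-3)·(-3 − (-28)) = -75
  − 2 · |1 6; -7 -1| = −2·(-1 − (-42)) = -82
  + (-3) · |1 6; 3 4| = (-3)·(4 − 18) = 42
Sum: (-75) + (-82) + (42) = -115

The determinant is -115.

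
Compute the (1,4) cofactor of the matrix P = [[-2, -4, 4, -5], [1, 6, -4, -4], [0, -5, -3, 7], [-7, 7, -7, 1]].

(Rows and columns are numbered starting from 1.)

-322

Delete row 1 and column 4; the remaining 3×3 submatrix is [1 6 -4; 0 -5 -3; -7 7 -7].
Its determinant is 322.
The cofactor carries sign (−1)^(1+4) = −1, so C_{1,4} = −(322) = -322.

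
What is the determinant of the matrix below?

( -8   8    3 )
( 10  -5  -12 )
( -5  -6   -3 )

Expand along column 1:
  + (-8) · |-5 -12; -6 -3| = (-8)·(15 − 72) = 456
  − 10 · |8 3; -6 -3| = −10·(-24 − (-18)) = 60
  + (-5) · |8 3; -5 -12| = (-5)·(-96 − (-15)) = 405
Sum: (456) + (60) + (405) = 921

921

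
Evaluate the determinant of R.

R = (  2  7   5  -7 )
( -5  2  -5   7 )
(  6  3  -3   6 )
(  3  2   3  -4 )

det(R) = 0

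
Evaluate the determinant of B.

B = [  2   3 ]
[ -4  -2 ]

det(B) = 2·(-2) − 3·(-4) = -4 − (-12) = 8

det(B) = 8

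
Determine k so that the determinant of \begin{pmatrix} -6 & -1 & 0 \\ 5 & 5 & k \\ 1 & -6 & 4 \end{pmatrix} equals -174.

k = 2

Expanding along the column containing k, det(A) is linear in k: det(A) = (-37)·k + (-100).
Set (-37)·k + (-100) = -174  ⇒  (-37)·k = -74  ⇒  k = 2.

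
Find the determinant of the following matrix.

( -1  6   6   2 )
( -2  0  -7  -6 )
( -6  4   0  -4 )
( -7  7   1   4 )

Expand along row 2 (it has 1 zero):
  − (-2) · M_21   where M_21 = det([6 6 2; 4 0 -4; 7 1 4]) = -232
  − (-7) · M_23   where M_23 = det([-1 6 2; -6 4 -4; -7 7 4]) = 240
  + (-6) · M_24   where M_24 = det([-1 6 6; -6 4 0; -7 7 1]) = -52
det = (-1)·(-2)·(-232) + (-1)·(-7)·(240) + (+1)·(-6)·(-52) = 1528

1528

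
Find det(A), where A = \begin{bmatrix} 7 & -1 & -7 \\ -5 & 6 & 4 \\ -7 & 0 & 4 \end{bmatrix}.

Expand along column 2:
  − (-1) · |-5 4; -7 4| = −(-1)·(-20 − (-28)) = 8
  + 6 · |7 -7; -7 4| = 6·(28 − 49) = -126
Sum: (8) + (-126) = -118

-118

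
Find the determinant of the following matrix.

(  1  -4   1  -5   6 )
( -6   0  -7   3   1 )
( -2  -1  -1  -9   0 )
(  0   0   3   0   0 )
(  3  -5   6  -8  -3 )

Expand along row 4 (it has 4 zeros):
  − (3) · M_43   where M_43 = det([1 -4 -5 6; -6 0 3 1; -2 -1 -9 0; 3 -5 -8 -3]) = -2135
det = (-1)·(3)·(-2135) = 6405

6405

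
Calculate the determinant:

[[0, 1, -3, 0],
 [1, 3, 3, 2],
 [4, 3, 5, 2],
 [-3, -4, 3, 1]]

The determinant is 76.

Expand along row 1 (it has 2 zeros):
  − (1) · M_12   where M_12 = det([1 3 2; 4 5 2; -3 3 1]) = 23
  + (-3) · M_13   where M_13 = det([1 3 2; 4 3 2; -3 -4 1]) = -33
det = (-1)·(1)·(23) + (+1)·(-3)·(-33) = 76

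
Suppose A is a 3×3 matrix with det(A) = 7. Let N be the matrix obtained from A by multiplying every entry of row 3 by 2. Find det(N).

Scaling one row by 2 multiplies the determinant by 2.
det(N) = (2)·(7) = 14

det(N) = 14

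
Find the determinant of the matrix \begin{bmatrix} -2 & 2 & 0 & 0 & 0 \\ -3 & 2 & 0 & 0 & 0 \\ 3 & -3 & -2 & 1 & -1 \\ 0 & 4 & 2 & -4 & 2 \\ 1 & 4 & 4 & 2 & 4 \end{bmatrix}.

The matrix is block lower-triangular with a 2×2 block and a 3×3 block on the diagonal, so its determinant equals the product of the determinants of the diagonal blocks.
det of the 2×2 block = 2
det of the 3×3 block = 20
det = (2)·(20) = 40

40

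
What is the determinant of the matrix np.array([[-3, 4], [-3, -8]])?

36

det = (-3)·(-8) − 4·(-3) = 24 − (-12) = 36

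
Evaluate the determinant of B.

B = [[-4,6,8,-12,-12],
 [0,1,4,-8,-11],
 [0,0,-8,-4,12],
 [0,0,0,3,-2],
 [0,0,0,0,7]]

B is upper triangular, so det(B) is the product of the diagonal entries:
det = (-4) · (1) · (-8) · (3) · (7) = 672

|B| = 672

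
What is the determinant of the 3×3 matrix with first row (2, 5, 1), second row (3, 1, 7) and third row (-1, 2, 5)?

Expand along row 1:
  + 2 · |1 7; 2 5| = 2·(5 − 14) = -18
  − 5 · |3 7; -1 5| = −5·(15 − (-7)) = -110
  + 1 · |3 1; -1 2| = 1·(6 − (-1)) = 7
Sum: (-18) + (-110) + (7) = -121

-121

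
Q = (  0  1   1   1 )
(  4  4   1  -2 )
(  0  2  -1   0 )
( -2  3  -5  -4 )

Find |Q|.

|Q| = -44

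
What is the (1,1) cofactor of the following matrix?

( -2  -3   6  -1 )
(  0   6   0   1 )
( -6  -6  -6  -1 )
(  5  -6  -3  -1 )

0

Delete row 1 and column 1; the remaining 3×3 submatrix is [6 0 1; -6 -6 -1; -6 -3 -1].
Its determinant is 0.
The cofactor carries sign (−1)^(1+1) = +1, so C_{1,1} = +(0) = 0.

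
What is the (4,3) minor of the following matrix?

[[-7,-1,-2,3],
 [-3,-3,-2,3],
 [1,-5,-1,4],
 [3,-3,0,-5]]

18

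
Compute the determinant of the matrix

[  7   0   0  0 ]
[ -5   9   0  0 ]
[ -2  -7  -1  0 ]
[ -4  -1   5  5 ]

-315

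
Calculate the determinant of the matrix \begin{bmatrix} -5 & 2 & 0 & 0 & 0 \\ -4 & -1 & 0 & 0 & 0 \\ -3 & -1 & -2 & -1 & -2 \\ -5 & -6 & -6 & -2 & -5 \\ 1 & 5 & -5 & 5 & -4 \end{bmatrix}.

169

The matrix is block lower-triangular with a 2×2 block and a 3×3 block on the diagonal, so its determinant equals the product of the determinants of the diagonal blocks.
det of the 2×2 block = 13
det of the 3×3 block = 13
det = (13)·(13) = 169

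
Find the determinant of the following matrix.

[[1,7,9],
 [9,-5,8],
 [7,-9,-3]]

The determinant is 254.

Expand along row 1:
  + 1 · |-5 8; -9 -3| = 1·(15 − (-72)) = 87
  − 7 · |9 8; 7 -3| = −7·(-27 − 56) = 581
  + 9 · |9 -5; 7 -9| = 9·(-81 − (-35)) = -414
Sum: (87) + (581) + (-414) = 254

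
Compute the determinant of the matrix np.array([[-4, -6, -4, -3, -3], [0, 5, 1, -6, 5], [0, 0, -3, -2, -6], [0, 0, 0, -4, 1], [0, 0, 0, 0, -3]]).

The matrix is upper triangular, so the determinant is the product of the diagonal entries:
det = (-4) · (5) · (-3) · (-4) · (-3) = 720

720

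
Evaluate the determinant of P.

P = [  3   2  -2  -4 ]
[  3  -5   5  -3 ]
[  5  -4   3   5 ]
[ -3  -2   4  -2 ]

|P| = 320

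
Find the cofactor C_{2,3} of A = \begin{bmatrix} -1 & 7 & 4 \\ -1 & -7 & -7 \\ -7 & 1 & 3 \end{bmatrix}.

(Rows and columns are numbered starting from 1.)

The cofactor is -48.

Delete row 2 and column 3; the remaining 2×2 submatrix is [-1 7; -7 1].
Its determinant is (-1)·1 − 7·(-7) = 48.
The cofactor carries sign (−1)^(2+3) = −1, so C_{2,3} = −(48) = -48.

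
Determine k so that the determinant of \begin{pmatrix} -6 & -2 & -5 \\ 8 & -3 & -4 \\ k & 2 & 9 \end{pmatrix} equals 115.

9

Expanding along the column containing k, det(A) is linear in k: det(A) = (-7)·k + (178).
Set (-7)·k + (178) = 115  ⇒  (-7)·k = -63  ⇒  k = 9.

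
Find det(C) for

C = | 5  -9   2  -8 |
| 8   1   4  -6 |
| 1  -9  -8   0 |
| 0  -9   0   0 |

-2628

Expand along row 4 (it has 3 zeros):
  + (-9) · M_42   where M_42 = det([5 2 -8; 8 4 -6; 1 -8 0]) = 292
det = (+1)·(-9)·(292) = -2628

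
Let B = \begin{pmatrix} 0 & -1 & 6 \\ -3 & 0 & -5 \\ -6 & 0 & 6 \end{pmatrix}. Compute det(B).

-48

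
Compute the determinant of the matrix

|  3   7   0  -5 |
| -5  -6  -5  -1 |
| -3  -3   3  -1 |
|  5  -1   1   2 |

Expand along row 1 (it has 1 zero):
  + (3) · M_11   where M_11 = det([-6 -5 -1; -3 3 -1; -1 1 2]) = -77
  − (7) · M_12   where M_12 = det([-5 -5 -1; -3 3 -1; 5 1 2]) = -22
  − (-5) · M_14   where M_14 = det([-5 -6 -5; -3 -3 3; 5 -1 1]) = -198
det = (+1)·(3)·(-77) + (-1)·(7)·(-22) + (-1)·(-5)·(-198) = -1067

-1067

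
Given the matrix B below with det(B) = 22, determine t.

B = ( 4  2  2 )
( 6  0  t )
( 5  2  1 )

t = 5

Expanding along the row containing t, det(B) is linear in t: det(B) = (2)·t + (12).
Set (2)·t + (12) = 22  ⇒  (2)·t = 10  ⇒  t = 5.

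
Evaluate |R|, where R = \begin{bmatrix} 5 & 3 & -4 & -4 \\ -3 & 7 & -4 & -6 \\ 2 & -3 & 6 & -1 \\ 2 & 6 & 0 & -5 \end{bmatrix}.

det(R) = 1000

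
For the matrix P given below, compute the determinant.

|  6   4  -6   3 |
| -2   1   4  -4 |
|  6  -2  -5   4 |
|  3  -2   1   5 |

det(P) = 557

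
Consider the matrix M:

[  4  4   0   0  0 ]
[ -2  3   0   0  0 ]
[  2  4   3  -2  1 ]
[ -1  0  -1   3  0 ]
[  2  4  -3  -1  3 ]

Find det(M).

M is block lower-triangular with a 2×2 block and a 3×3 block on the diagonal, so its determinant equals the product of the determinants of the diagonal blocks.
det of the 2×2 block = 20
det of the 3×3 block = 31
det = (20)·(31) = 620

The determinant is 620.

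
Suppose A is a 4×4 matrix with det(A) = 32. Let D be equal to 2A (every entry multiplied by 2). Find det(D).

512

For a 4×4 matrix, det(2A) = 2^4·det(A) = 16·det(A).
det(D) = (16)·(32) = 512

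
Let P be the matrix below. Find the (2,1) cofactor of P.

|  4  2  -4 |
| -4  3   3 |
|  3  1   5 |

-14

Delete row 2 and column 1; the remaining 2×2 submatrix is [2 -4; 1 5].
Its determinant is 2·5 − (-4)·1 = 14.
The cofactor carries sign (−1)^(2+1) = −1, so C_{2,1} = −(14) = -14.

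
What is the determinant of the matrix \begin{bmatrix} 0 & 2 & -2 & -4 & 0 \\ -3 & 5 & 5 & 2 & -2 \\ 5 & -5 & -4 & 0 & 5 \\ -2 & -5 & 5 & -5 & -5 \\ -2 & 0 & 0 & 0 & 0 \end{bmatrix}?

Expand along row 5 (it has 4 zeros):
  + (-2) · M_51   where M_51 = det([2 -2 -4 0; 5 5 2 -2; -5 -4 0 5; -5 5 -5 -5]) = 880
det = (+1)·(-2)·(880) = -1760

The determinant is -1760.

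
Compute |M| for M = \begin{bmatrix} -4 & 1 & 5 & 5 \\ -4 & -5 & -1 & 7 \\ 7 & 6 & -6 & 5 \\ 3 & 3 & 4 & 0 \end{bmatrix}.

-2168

Expand along row 4 (it has 1 zero):
  − (3) · M_41   where M_41 = det([1 5 5; -5 -1 7; 6 -6 5]) = 552
  + (3) · M_42   where M_42 = det([-4 5 5; -4 -1 7; 7 -6 5]) = 352
  − (4) · M_43   where M_43 = det([-4 1 5; -4 -5 7; 7 6 5]) = 392
det = (-1)·(3)·(552) + (+1)·(3)·(352) + (-1)·(4)·(392) = -2168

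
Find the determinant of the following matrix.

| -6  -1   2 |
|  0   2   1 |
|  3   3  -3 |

Expand along row 2:
  + 2 · |-6 2; 3 -3| = 2·(18 − 6) = 24
  − 1 · |-6 -1; 3 3| = −1·(-18 − (-3)) = 15
Sum: (24) + (15) = 39

39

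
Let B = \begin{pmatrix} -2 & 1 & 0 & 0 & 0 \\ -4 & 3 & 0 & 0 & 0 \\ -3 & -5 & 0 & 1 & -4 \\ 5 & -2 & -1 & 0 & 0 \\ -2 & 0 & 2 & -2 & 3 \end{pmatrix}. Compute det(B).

10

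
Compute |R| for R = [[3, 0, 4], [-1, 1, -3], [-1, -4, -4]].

Expand along column 2:
  + 1 · |3 4; -1 -4| = 1·(-12 − (-4)) = -8
  − (-4) · |3 4; -1 -3| = −(-4)·(-9 − (-4)) = -20
Sum: (-8) + (-20) = -28

-28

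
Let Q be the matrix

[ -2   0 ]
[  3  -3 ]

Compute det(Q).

6

det(Q) = (-2)·(-3) − 0·3 = 6 − 0 = 6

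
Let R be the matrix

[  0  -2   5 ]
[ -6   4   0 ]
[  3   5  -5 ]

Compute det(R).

Expand along row 1:
  − (-2) · |-6 0; 3 -5| = −(-2)·(30 − 0) = 60
  + 5 · |-6 4; 3 5| = 5·(-30 − 12) = -210
Sum: (60) + (-210) = -150

The determinant is -150.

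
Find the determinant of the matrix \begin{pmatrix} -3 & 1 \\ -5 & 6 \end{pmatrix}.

det = (-3)·6 − 1·(-5) = -18 − (-5) = -13

-13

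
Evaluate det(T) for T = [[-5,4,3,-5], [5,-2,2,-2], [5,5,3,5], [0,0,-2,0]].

Expand along row 4 (it has 3 zeros):
  − (-2) · M_43   where M_43 = det([-5 4 -5; 5 -2 -2; 5 5 5]) = -315
det = (-1)·(-2)·(-315) = -630

-630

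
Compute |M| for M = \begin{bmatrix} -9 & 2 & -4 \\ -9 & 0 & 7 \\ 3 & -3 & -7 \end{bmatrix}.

-381

Expand along row 2:
  − (-9) · |2 -4; -3 -7| = −(-9)·(-14 − 12) = -234
  − 7 · |-9 2; 3 -3| = −7·(27 − 6) = -147
Sum: (-234) + (-147) = -381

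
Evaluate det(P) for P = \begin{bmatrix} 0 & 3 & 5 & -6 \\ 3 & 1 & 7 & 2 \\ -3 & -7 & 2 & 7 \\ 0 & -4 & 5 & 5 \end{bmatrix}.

Expand along column 1 (it has 2 zeros):
  − (3) · M_21   where M_21 = det([3 5 -6; -7 2 7; -4 5 5]) = 122
  + (-3) · M_31   where M_31 = det([3 5 -6; 1 7 2; -4 5 5]) = -188
det = (-1)·(3)·(122) + (+1)·(-3)·(-188) = 198

det(P) = 198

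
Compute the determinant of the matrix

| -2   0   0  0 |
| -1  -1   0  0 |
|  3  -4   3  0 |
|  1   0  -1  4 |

24

The matrix is lower triangular, so the determinant is the product of the diagonal entries:
det = (-2) · (-1) · (3) · (4) = 24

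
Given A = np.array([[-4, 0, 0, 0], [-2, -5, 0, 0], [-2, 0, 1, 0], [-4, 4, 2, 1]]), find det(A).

20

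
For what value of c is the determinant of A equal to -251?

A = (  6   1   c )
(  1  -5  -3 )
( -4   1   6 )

c = 5

Expanding along the row containing c, det(A) is linear in c: det(A) = (-19)·c + (-156).
Set (-19)·c + (-156) = -251  ⇒  (-19)·c = -95  ⇒  c = 5.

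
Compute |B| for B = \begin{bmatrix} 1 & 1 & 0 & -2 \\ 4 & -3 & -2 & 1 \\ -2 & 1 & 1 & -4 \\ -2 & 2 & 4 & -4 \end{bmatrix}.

det(B) = -80

Expand along row 1 (it has 1 zero):
  + (1) · M_11   where M_11 = det([-3 -2 1; 1 1 -4; 2 4 -4]) = -26
  − (1) · M_12   where M_12 = det([4 -2 1; -2 1 -4; -2 4 -4]) = 42
  − (-2) · M_14   where M_14 = det([4 -3 -2; -2 1 1; -2 2 4]) = -6
det = (+1)·(1)·(-26) + (-1)·(1)·(42) + (-1)·(-2)·(-6) = -80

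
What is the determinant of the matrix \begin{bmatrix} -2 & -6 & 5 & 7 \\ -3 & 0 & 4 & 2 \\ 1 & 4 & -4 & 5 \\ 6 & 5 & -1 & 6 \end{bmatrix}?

Expand along row 2 (it has 1 zero):
  − (-3) · M_21   where M_21 = det([-6 5 7; 4 -4 5; 5 -1 6]) = 231
  − (4) · M_23   where M_23 = det([-2 -6 7; 1 4 5; 6 5 6]) = -275
  + (2) · M_24   where M_24 = det([-2 -6 5; 1 4 -4; 6 5 -1]) = 11
det = (-1)·(-3)·(231) + (-1)·(4)·(-275) + (+1)·(2)·(11) = 1815

1815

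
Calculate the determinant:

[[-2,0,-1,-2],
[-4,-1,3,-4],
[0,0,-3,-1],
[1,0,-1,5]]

The determinant is -27.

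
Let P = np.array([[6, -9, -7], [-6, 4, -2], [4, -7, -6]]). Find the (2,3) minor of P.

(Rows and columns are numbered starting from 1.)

-6

Delete row 2 and column 3; the remaining 2×2 submatrix is [6 -9; 4 -7].
Its determinant is 6·(-7) − (-9)·4 = -6.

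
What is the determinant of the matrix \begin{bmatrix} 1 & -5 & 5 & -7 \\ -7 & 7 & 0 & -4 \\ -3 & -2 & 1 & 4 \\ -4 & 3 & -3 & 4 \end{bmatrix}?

The determinant is -604.

Expand along row 2 (it has 1 zero):
  − (-7) · M_21   where M_21 = det([-5 5 -7; -2 1 4; 3 -3 4]) = -1
  + (7) · M_22   where M_22 = det([1 5 -7; -3 1 4; -4 -3 4]) = -95
  + (-4) · M_24   where M_24 = det([1 -5 5; -3 -2 1; -4 3 -3]) = -17
det = (-1)·(-7)·(-1) + (+1)·(7)·(-95) + (+1)·(-4)·(-17) = -604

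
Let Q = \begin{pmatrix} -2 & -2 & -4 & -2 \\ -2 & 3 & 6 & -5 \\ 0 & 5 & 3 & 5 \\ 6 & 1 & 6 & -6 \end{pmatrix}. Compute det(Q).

Expand along row 3 (it has 1 zero):
  − (5) · M_32   where M_32 = det([-2 -4 -2; -2 6 -5; 6 6 -6]) = 276
  + (3) · M_33   where M_33 = det([-2 -2 -2; -2 3 -5; 6 1 -6]) = 150
  − (5) · M_34   where M_34 = det([-2 -2 -4; -2 3 6; 6 1 6]) = -40
det = (-1)·(5)·(276) + (+1)·(3)·(150) + (-1)·(5)·(-40) = -730

|Q| = -730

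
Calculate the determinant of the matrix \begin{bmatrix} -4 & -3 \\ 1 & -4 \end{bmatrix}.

19

det = (-4)·(-4) − (-3)·1 = 16 − (-3) = 19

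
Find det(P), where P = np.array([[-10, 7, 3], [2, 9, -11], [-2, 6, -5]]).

104

Expand along column 1:
  + (-10) · |9 -11; 6 -5| = (-10)·(-45 − (-66)) = -210
  − 2 · |7 3; 6 -5| = −2·(-35 − 18) = 106
  + (-2) · |7 3; 9 -11| = (-2)·(-77 − 27) = 208
Sum: (-210) + (106) + (208) = 104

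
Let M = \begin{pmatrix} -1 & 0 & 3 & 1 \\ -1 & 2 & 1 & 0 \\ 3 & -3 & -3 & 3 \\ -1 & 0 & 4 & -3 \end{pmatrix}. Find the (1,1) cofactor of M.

-15

Delete row 1 and column 1; the remaining 3×3 submatrix is [2 1 0; -3 -3 3; 0 4 -3].
Its determinant is -15.
The cofactor carries sign (−1)^(1+1) = +1, so C_{1,1} = +(-15) = -15.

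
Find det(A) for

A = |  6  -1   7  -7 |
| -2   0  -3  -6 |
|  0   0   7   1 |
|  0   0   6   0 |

The determinant is 12.

A is block upper-triangular with a 2×2 block and a 2×2 block on the diagonal, so its determinant equals the product of the determinants of the diagonal blocks.
det of the 2×2 block = -2
det of the 2×2 block = -6
det = (-2)·(-6) = 12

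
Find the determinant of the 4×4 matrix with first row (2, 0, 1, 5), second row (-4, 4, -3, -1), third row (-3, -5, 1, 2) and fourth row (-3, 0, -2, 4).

198

Expand along column 2 (it has 2 zeros):
  + (4) · M_22   where M_22 = det([2 1 5; -3 1 2; -3 -2 4]) = 67
  − (-5) · M_32   where M_32 = det([2 1 5; -4 -3 -1; -3 -2 4]) = -14
det = (+1)·(4)·(67) + (-1)·(-5)·(-14) = 198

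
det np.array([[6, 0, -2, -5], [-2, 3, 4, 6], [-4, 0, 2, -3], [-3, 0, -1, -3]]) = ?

Expand along column 2 (it has 3 zeros):
  + (3) · M_22   where M_22 = det([6 -2 -5; -4 2 -3; -3 -1 -3]) = -98
det = (+1)·(3)·(-98) = -294

-294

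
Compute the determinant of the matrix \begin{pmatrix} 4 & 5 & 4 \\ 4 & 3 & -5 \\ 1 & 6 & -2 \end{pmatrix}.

195

Expand along column 1:
  + 4 · |3 -5; 6 -2| = 4·(-6 − (-30)) = 96
  − 4 · |5 4; 6 -2| = −4·(-10 − 24) = 136
  + 1 · |5 4; 3 -5| = 1·(-25 − 12) = -37
Sum: (96) + (136) + (-37) = 195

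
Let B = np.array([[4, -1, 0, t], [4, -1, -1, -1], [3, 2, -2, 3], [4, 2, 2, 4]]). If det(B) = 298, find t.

Expanding along the column containing t, det(B) is linear in t: det(B) = (-48)·t + (-38).
Set (-48)·t + (-38) = 298  ⇒  (-48)·t = 336  ⇒  t = -7.

-7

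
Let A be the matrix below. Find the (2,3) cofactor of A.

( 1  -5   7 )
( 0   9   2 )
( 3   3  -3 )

The cofactor is -18.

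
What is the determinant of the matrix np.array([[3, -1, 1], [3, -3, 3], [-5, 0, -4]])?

24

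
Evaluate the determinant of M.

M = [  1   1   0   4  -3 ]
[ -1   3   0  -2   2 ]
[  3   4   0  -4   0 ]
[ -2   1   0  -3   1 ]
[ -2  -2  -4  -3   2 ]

Expand along column 3 (it has 4 zeros):
  + (-4) · M_53   where M_53 = det([1 1 4 -3; -1 3 -2 2; 3 4 -4 0; -2 1 -3 1]) = 151
det = (+1)·(-4)·(151) = -604

-604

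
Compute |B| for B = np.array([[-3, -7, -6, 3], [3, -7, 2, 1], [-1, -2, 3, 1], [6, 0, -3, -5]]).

The determinant is -574.

Expand along row 4 (it has 1 zero):
  − (6) · M_41   where M_41 = det([-7 -6 3; -7 2 1; -2 3 1]) = -74
  − (-3) · M_43   where M_43 = det([-3 -7 3; 3 -7 1; -1 -2 1]) = 4
  + (-5) · M_44   where M_44 = det([-3 -7 -6; 3 -7 2; -1 -2 3]) = 206
det = (-1)·(6)·(-74) + (-1)·(-3)·(4) + (+1)·(-5)·(206) = -574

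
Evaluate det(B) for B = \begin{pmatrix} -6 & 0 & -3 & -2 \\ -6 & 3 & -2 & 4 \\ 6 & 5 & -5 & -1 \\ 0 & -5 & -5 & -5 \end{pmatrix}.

1650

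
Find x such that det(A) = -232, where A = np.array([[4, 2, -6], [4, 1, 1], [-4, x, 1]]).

Expanding along the row containing x, det(A) is linear in x: det(A) = (-28)·x + (-36).
Set (-28)·x + (-36) = -232  ⇒  (-28)·x = -196  ⇒  x = 7.

7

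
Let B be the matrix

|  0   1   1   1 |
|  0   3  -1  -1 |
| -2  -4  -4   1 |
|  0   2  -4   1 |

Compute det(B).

det(B) = 40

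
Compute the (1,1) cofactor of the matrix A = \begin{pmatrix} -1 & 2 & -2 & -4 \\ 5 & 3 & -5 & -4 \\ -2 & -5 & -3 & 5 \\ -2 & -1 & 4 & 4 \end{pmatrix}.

-79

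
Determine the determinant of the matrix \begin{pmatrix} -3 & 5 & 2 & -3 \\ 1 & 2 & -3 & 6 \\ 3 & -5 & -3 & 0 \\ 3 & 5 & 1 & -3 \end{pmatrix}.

Expand along row 3 (it has 1 zero):
  + (3) · M_31   where M_31 = det([5 2 -3; 2 -3 6; 5 1 -3]) = 36
  − (-5) · M_32   where M_32 = det([-3 2 -3; 1 -3 6; 3 1 -3]) = 3
  + (-3) · M_33   where M_33 = det([-3 5 -3; 1 2 6; 3 5 -3]) = 216
det = (+1)·(3)·(36) + (-1)·(-5)·(3) + (+1)·(-3)·(216) = -525

The determinant is -525.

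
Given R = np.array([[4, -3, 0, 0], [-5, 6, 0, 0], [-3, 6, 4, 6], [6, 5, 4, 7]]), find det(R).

R is block lower-triangular with a 2×2 block and a 2×2 block on the diagonal, so its determinant equals the product of the determinants of the diagonal blocks.
det of the 2×2 block = 9
det of the 2×2 block = 4
det = (9)·(4) = 36

The determinant is 36.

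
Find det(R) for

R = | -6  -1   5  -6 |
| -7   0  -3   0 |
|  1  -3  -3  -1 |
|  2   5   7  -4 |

Expand along row 2 (it has 2 zeros):
  − (-7) · M_21   where M_21 = det([-1 5 -6; -3 -3 -1; 5 7 -4]) = -68
  − (-3) · M_23   where M_23 = det([-6 -1 -6; 1 -3 -1; 2 5 -4]) = -170
det = (-1)·(-7)·(-68) + (-1)·(-3)·(-170) = -986

-986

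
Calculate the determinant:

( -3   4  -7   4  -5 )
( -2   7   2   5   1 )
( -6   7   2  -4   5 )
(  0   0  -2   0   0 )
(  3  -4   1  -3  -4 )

Expand along row 4 (it has 4 zeros):
  − (-2) · M_43   where M_43 = det([-3 4 4 -5; -2 7 5 1; -6 7 -4 5; 3 -4 -3 -4]) = -1133
det = (-1)·(-2)·(-1133) = -2266

The determinant is -2266.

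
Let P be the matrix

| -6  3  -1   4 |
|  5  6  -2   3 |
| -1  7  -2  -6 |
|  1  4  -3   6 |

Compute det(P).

922

Expand along row 1:
  + (-6) · M_11   where M_11 = det([6 -2 3; 7 -2 -6; 4 -3 6]) = -87
  − (3) · M_12   where M_12 = det([5 -2 3; -1 -2 -6; 1 -3 6]) = -135
  + (-1) · M_13   where M_13 = det([5 6 3; -1 7 -6; 1 4 6]) = 297
  − (4) · M_14   where M_14 = det([5 6 -2; -1 7 -2; 1 4 -3]) = -73
det = (+1)·(-6)·(-87) + (-1)·(3)·(-135) + (+1)·(-1)·(297) + (-1)·(4)·(-73) = 922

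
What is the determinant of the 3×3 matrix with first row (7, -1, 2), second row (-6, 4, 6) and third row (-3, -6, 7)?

Expand along column 1:
  + 7 · |4 6; -6 7| = 7·(28 − (-36)) = 448
  − (-6) · |-1 2; -6 7| = −(-6)·(-7 − (-12)) = 30
  + (-3) · |-1 2; 4 6| = (-3)·(-6 − 8) = 42
Sum: (448) + (30) + (42) = 520

520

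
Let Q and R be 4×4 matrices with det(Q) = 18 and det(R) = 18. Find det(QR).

det(QR) = det(Q)·det(R) = (18)·(18) = 324

The determinant is 324.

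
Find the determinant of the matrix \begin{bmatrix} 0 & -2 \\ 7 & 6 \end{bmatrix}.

14

det = 0·6 − (-2)·7 = 0 − (-14) = 14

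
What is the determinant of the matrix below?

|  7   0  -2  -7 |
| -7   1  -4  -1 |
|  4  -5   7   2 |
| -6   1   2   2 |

Expand along row 1 (it has 1 zero):
  + (7) · M_11   where M_11 = det([1 -4 -1; -5 7 2; 1 2 2]) = -21
  + (-2) · M_13   where M_13 = det([-7 1 -1; 4 -5 2; -6 1 2]) = 90
  − (-7) · M_14   where M_14 = det([-7 1 -4; 4 -5 7; -6 1 2]) = 173
det = (+1)·(7)·(-21) + (+1)·(-2)·(90) + (-1)·(-7)·(173) = 884

884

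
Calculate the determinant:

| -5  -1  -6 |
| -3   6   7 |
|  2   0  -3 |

157

Expand along row 3:
  + 2 · |-1 -6; 6 7| = 2·(-7 − (-36)) = 58
  + (-3) · |-5 -1; -3 6| = (-3)·(-30 − 3) = 99
Sum: (58) + (99) = 157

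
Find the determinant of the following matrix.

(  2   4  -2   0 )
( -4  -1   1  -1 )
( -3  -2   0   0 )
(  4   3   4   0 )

Expand along column 4 (it has 3 zeros):
  + (-1) · M_24   where M_24 = det([2 4 -2; -3 -2 0; 4 3 4]) = 34
det = (+1)·(-1)·(34) = -34

-34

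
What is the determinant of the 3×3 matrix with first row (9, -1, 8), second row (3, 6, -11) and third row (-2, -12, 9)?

Expand along column 1:
  + 9 · |6 -11; -12 9| = 9·(54 − 132) = -702
  − 3 · |-1 8; -12 9| = −3·(-9 − (-96)) = -261
  + (-2) · |-1 8; 6 -11| = (-2)·(11 − 48) = 74
Sum: (-702) + (-261) + (74) = -889

The determinant is -889.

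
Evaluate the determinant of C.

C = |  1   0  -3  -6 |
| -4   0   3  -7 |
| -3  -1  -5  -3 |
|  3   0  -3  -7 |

The determinant is 87.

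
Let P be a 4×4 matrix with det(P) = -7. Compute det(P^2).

The determinant is 49.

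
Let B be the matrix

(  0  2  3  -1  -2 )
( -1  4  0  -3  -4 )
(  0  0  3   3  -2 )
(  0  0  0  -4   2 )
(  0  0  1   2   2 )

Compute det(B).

|B| = -76

B is block upper-triangular with a 2×2 block and a 3×3 block on the diagonal, so its determinant equals the product of the determinants of the diagonal blocks.
det of the 2×2 block = 2
det of the 3×3 block = -38
det = (2)·(-38) = -76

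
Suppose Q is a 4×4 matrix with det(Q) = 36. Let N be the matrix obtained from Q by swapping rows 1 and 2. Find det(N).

The determinant is -36.

Swapping two rows multiplies the determinant by −1.
det(N) = (-1)·(36) = -36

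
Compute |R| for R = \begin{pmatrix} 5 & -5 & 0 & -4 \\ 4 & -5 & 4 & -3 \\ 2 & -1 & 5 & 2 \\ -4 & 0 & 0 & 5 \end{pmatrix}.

|R| = -349

Expand along row 4 (it has 2 zeros):
  − (-4) · M_41   where M_41 = det([-5 0 -4; -5 4 -3; -1 5 2]) = -31
  + (5) · M_44   where M_44 = det([5 -5 0; 4 -5 4; 2 -1 5]) = -45
det = (-1)·(-4)·(-31) + (+1)·(5)·(-45) = -349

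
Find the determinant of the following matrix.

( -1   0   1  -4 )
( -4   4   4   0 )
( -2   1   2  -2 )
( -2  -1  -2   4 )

-32

Expand along row 1 (it has 1 zero):
  + (-1) · M_11   where M_11 = det([4 4 0; 1 2 -2; -1 -2 4]) = 8
  + (1) · M_13   where M_13 = det([-4 4 0; -2 1 -2; -2 -1 4]) = 40
  − (-4) · M_14   where M_14 = det([-4 4 4; -2 1 2; -2 -1 -2]) = -16
det = (+1)·(-1)·(8) + (+1)·(1)·(40) + (-1)·(-4)·(-16) = -32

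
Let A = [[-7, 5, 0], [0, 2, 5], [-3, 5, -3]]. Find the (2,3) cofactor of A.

20

Delete row 2 and column 3; the remaining 2×2 submatrix is [-7 5; -3 5].
Its determinant is (-7)·5 − 5·(-3) = -20.
The cofactor carries sign (−1)^(2+3) = −1, so C_{2,3} = −(-20) = 20.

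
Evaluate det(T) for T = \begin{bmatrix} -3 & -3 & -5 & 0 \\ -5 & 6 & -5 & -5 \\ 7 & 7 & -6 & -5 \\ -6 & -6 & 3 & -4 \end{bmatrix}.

-4477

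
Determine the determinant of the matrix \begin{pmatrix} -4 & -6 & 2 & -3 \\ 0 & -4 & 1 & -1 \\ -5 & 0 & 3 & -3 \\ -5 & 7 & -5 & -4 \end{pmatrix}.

The determinant is -217.

Expand along row 2 (it has 1 zero):
  + (-4) · M_22   where M_22 = det([-4 2 -3; -5 3 -3; -5 -5 -4]) = -22
  − (1) · M_23   where M_23 = det([-4 -6 -3; -5 0 -3; -5 7 -4]) = 51
  + (-1) · M_24   where M_24 = det([-4 -6 2; -5 0 3; -5 7 -5]) = 254
det = (+1)·(-4)·(-22) + (-1)·(1)·(51) + (+1)·(-1)·(254) = -217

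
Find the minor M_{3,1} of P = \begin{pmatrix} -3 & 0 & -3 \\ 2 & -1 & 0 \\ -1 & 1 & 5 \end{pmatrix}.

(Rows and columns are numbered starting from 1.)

Delete row 3 and column 1; the remaining 2×2 submatrix is [0 -3; -1 0].
Its determinant is 0·0 − (-3)·(-1) = -3.

-3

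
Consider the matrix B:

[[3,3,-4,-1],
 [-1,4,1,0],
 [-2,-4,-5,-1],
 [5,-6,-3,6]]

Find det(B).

-732

Expand along row 2 (it has 1 zero):
  − (-1) · M_21   where M_21 = det([3 -4 -1; -4 -5 -1; -6 -3 6]) = -201
  + (4) · M_22   where M_22 = det([3 -4 -1; -2 -5 -1; 5 -3 6]) = -158
  − (1) · M_23   where M_23 = det([3 3 -1; -2 -4 -1; 5 -6 6]) = -101
det = (-1)·(-1)·(-201) + (+1)·(4)·(-158) + (-1)·(1)·(-101) = -732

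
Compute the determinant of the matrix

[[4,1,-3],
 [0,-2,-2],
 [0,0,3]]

-24

The matrix is upper triangular, so the determinant is the product of the diagonal entries:
det = (4) · (-2) · (3) = -24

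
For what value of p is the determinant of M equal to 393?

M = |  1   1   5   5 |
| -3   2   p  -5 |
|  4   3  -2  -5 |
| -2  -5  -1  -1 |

Expanding along the row containing p, det(M) is linear in p: det(M) = (84)·p + (645).
Set (84)·p + (645) = 393  ⇒  (84)·p = -252  ⇒  p = -3.

p = -3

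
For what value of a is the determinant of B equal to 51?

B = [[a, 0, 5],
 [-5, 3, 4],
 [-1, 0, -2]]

Expanding along the row containing a, det(B) is linear in a: det(B) = (-6)·a + (15).
Set (-6)·a + (15) = 51  ⇒  (-6)·a = 36  ⇒  a = -6.

-6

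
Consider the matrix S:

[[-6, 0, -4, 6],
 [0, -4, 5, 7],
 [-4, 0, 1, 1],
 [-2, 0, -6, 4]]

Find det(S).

The determinant is -160.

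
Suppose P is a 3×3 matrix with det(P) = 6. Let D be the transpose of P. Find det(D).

det(Pᵀ) = det(P).
det(D) = (1)·(6) = 6

6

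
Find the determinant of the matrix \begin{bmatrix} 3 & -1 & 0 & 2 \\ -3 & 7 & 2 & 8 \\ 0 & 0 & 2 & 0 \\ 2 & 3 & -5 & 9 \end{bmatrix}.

The determinant is 56.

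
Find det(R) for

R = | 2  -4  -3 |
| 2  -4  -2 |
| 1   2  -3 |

Expand along row 1:
  + 2 · |-4 -2; 2 -3| = 2·(12 − (-4)) = 32
  − (-4) · |2 -2; 1 -3| = −(-4)·(-6 − (-2)) = -16
  + (-3) · |2 -4; 1 2| = (-3)·(4 − (-4)) = -24
Sum: (32) + (-16) + (-24) = -8

-8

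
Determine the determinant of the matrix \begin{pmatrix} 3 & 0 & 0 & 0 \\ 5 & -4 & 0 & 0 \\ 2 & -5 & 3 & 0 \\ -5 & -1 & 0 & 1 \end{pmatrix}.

The matrix is lower triangular, so the determinant is the product of the diagonal entries:
det = (3) · (-4) · (3) · (1) = -36

-36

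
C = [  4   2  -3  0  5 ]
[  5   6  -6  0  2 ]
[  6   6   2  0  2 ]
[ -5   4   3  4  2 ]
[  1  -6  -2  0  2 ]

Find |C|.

Expand along column 4 (it has 4 zeros):
  + (4) · M_44   where M_44 = det([4 2 -3 5; 5 6 -6 2; 6 6 2 2; 1 -6 -2 2]) = -984
det = (+1)·(4)·(-984) = -3936

The determinant is -3936.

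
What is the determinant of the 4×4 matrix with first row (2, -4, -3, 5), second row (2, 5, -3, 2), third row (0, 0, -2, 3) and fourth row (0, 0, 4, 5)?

-396

The matrix is block upper-triangular with a 2×2 block and a 2×2 block on the diagonal, so its determinant equals the product of the determinants of the diagonal blocks.
det of the 2×2 block = 18
det of the 2×2 block = -22
det = (18)·(-22) = -396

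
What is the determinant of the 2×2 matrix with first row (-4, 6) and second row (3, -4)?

-2

det = (-4)·(-4) − 6·3 = 16 − 18 = -2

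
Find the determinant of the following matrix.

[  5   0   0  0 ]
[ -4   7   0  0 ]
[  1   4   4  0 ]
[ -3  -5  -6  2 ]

The matrix is lower triangular, so the determinant is the product of the diagonal entries:
det = (5) · (7) · (4) · (2) = 280

The determinant is 280.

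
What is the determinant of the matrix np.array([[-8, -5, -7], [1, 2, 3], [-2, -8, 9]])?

-233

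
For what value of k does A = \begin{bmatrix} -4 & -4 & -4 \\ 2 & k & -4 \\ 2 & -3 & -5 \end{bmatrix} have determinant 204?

Expanding along the row containing k, det(A) is linear in k: det(A) = (28)·k + (64).
Set (28)·k + (64) = 204  ⇒  (28)·k = 140  ⇒  k = 5.

k = 5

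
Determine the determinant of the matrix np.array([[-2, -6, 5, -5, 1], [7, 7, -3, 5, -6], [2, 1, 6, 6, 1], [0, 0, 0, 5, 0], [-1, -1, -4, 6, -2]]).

The determinant is -535.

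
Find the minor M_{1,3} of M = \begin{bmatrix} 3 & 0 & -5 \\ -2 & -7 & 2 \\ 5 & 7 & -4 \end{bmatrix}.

Delete row 1 and column 3; the remaining 2×2 submatrix is [-2 -7; 5 7].
Its determinant is (-2)·7 − (-7)·5 = 21.

The minor is 21.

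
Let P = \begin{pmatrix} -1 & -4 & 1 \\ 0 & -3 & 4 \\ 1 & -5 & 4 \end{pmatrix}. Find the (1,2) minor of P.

Delete row 1 and column 2; the remaining 2×2 submatrix is [0 4; 1 4].
Its determinant is 0·4 − 4·1 = -4.

The minor is -4.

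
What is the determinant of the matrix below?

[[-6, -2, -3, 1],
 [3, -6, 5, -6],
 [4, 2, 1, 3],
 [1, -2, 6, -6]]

Expand along row 1:
  + (-6) · M_11   where M_11 = det([-6 5 -6; 2 1 3; -2 6 -6]) = 90
  − (-2) · M_12   where M_12 = det([3 5 -6; 4 1 3; 1 6 -6]) = -75
  + (-3) · M_13   where M_13 = det([3 -6 -6; 4 2 3; 1 -2 -6]) = -120
  − (1) · M_14   where M_14 = det([3 -6 5; 4 2 1; 1 -2 6]) = 130
det = (+1)·(-6)·(90) + (-1)·(-2)·(-75) + (+1)·(-3)·(-120) + (-1)·(1)·(130) = -460

-460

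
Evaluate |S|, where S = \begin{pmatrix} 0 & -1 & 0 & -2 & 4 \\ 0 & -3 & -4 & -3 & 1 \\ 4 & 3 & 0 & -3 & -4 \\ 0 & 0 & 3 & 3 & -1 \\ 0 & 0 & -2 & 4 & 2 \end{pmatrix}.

Expand along column 1 (it has 4 zeros):
  + (4) · M_31   where M_31 = det([-1 0 -2 4; -3 -4 -3 1; 0 3 3 -1; 0 -2 4 2]) = 250
det = (+1)·(4)·(250) = 1000

1000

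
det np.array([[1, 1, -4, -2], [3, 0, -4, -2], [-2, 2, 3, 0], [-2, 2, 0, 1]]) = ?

-29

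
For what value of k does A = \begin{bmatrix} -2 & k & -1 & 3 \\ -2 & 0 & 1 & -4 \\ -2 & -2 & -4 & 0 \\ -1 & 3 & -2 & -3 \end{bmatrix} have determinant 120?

Expanding along the row containing k, det(A) is linear in k: det(A) = (30)·k + (240).
Set (30)·k + (240) = 120  ⇒  (30)·k = -120  ⇒  k = -4.

k = -4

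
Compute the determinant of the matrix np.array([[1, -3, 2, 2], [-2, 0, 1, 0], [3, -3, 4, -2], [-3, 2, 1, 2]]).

The determinant is -88.

Expand along row 2 (it has 2 zeros):
  − (-2) · M_21   where M_21 = det([-3 2 2; -3 4 -2; 2 1 2]) = -48
  − (1) · M_23   where M_23 = det([1 -3 2; 3 -3 -2; -3 2 2]) = -8
det = (-1)·(-2)·(-48) + (-1)·(1)·(-8) = -88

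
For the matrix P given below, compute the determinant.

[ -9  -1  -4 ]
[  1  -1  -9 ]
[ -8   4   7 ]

Expand along row 1:
  + (-9) · |-1 -9; 4 7| = (-9)·(-7 − (-36)) = -261
  − (-1) · |1 -9; -8 7| = −(-1)·(7 − 72) = -65
  + (-4) · |1 -1; -8 4| = (-4)·(4 − 8) = 16
Sum: (-261) + (-65) + (16) = -310

|P| = -310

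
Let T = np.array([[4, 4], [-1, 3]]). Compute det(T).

det(T) = 4·3 − 4·(-1) = 12 − (-4) = 16

16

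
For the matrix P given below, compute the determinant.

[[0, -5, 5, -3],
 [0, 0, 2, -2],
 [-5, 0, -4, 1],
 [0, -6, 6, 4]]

Expand along column 1 (it has 3 zeros):
  + (-5) · M_31   where M_31 = det([-5 5 -3; 0 2 -2; -6 6 4]) = -76
det = (+1)·(-5)·(-76) = 380

det(P) = 380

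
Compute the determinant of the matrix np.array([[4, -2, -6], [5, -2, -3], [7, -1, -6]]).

Expand along row 1:
  + 4 · |-2 -3; -1 -6| = 4·(12 − 3) = 36
  − (-2) · |5 -3; 7 -6| = −(-2)·(-30 − (-21)) = -18
  + (-6) · |5 -2; 7 -1| = (-6)·(-5 − (-14)) = -54
Sum: (36) + (-18) + (-54) = -36

-36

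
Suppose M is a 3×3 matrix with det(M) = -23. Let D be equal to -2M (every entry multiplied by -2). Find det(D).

|D| = 184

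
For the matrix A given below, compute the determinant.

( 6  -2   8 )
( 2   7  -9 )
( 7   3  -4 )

det(A) = -240

Expand along row 1:
  + 6 · |7 -9; 3 -4| = 6·(-28 − (-27)) = -6
  − (-2) · |2 -9; 7 -4| = −(-2)·(-8 − (-63)) = 110
  + 8 · |2 7; 7 3| = 8·(6 − 49) = -344
Sum: (-6) + (110) + (-344) = -240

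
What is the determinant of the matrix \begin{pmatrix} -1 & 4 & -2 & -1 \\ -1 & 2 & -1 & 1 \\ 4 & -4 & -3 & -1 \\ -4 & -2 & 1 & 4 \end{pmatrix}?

Expand along row 1:
  + (-1) · M_11   where M_11 = det([2 -1 1; -4 -3 -1; -2 1 4]) = -50
  − (4) · M_12   where M_12 = det([-1 -1 1; 4 -3 -1; -4 1 4]) = 15
  + (-2) · M_13   where M_13 = det([-1 2 1; 4 -4 -1; -4 -2 4]) = -30
  − (-1) · M_14   where M_14 = det([-1 2 -1; 4 -4 -3; -4 -2 1]) = 50
det = (+1)·(-1)·(-50) + (-1)·(4)·(15) + (+1)·(-2)·(-30) + (-1)·(-1)·(50) = 100

The determinant is 100.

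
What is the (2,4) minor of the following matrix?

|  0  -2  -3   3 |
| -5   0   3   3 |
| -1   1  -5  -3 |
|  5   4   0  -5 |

The minor is 77.

Delete row 2 and column 4; the remaining 3×3 submatrix is [0 -2 -3; -1 1 -5; 5 4 0].
Its determinant is 77.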